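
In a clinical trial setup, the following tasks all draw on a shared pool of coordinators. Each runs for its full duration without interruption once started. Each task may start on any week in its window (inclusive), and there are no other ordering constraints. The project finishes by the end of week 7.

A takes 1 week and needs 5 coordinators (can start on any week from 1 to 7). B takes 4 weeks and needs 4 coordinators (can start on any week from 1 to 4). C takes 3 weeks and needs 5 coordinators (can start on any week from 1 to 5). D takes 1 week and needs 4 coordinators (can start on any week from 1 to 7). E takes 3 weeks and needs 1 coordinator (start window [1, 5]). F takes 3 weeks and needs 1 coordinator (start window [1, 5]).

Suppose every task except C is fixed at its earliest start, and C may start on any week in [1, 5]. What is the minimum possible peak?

C@1: w1:20  w2:11  w3:11  w4:4  w5:0  w6:0  w7:0 → peak 20
C@2: w1:15  w2:11  w3:11  w4:9  w5:0  w6:0  w7:0 → peak 15
C@3: w1:15  w2:6  w3:11  w4:9  w5:5  w6:0  w7:0 → peak 15
C@4: w1:15  w2:6  w3:6  w4:9  w5:5  w6:5  w7:0 → peak 15
C@5: w1:15  w2:6  w3:6  w4:4  w5:5  w6:5  w7:5 → peak 15
Best is C@2, peak 15.

15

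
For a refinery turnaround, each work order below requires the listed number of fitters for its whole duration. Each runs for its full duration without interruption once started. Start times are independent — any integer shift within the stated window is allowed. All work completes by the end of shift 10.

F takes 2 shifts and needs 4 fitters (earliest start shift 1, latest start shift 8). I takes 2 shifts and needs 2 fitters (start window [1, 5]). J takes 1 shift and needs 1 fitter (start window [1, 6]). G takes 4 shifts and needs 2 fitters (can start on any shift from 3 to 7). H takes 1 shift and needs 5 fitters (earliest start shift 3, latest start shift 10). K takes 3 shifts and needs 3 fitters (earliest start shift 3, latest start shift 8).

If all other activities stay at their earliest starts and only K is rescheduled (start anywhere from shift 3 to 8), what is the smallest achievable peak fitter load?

K@3: s1:7  s2:6  s3:10  s4:5  s5:5  s6:2  s7:0  s8:0  s9:0  s10:0 → peak 10
K@4: s1:7  s2:6  s3:7  s4:5  s5:5  s6:5  s7:0  s8:0  s9:0  s10:0 → peak 7
K@5: s1:7  s2:6  s3:7  s4:2  s5:5  s6:5  s7:3  s8:0  s9:0  s10:0 → peak 7
K@6: s1:7  s2:6  s3:7  s4:2  s5:2  s6:5  s7:3  s8:3  s9:0  s10:0 → peak 7
K@7: s1:7  s2:6  s3:7  s4:2  s5:2  s6:2  s7:3  s8:3  s9:3  s10:0 → peak 7
K@8: s1:7  s2:6  s3:7  s4:2  s5:2  s6:2  s7:0  s8:3  s9:3  s10:3 → peak 7
Best is K@4, peak 7.

7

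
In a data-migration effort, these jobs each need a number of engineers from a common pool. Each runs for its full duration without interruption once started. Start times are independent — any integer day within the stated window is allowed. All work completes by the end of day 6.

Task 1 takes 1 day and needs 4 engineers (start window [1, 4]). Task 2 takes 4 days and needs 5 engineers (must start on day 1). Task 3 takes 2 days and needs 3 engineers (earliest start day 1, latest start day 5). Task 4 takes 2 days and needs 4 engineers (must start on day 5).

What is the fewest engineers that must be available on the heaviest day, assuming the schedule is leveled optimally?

Early-start (Task 1@1, Task 2@1, Task 3@1, Task 4@5) gives peak 12: d1:12  d2:8  d3:5  d4:5  d5:4  d6:4.
Shift Task 3→2.
Schedule Task 1@1, Task 2@1, Task 3@2, Task 4@5: d1:9  d2:8  d3:8  d4:5  d5:4  d6:4 — peak 9.
No arrangement of the 20 feasible schedules does better.

9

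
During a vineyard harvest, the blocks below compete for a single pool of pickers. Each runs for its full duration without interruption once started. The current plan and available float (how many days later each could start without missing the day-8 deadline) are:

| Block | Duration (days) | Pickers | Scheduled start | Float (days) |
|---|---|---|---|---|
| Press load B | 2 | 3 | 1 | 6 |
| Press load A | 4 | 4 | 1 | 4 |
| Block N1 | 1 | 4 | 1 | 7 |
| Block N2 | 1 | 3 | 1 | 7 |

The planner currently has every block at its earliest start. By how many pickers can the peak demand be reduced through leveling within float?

10

Early-start peak: d1:14  d2:7  d3:4  d4:4  d5:0  d6:0  d7:0  d8:0 ⇒ 14.
Leveled (Press load B@1, Press load A@3, Block N1@7, Block N2@8): d1:3  d2:3  d3:4  d4:4  d5:4  d6:4  d7:4  d8:3 ⇒ 4.
Reduction 14 − 4 = 10.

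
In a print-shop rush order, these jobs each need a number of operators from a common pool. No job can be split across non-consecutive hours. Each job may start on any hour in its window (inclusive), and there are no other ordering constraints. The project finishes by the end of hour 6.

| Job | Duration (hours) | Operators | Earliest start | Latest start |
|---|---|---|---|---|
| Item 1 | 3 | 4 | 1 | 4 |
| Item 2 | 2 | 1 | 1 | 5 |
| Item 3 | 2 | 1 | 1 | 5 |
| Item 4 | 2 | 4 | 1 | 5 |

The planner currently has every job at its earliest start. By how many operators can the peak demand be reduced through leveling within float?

5

Early-start peak: h1:10  h2:10  h3:4  h4:0  h5:0  h6:0 ⇒ 10.
Leveled (Item 1@1, Item 2@1, Item 3@3, Item 4@4): h1:5  h2:5  h3:5  h4:5  h5:4  h6:0 ⇒ 5.
Reduction 10 − 5 = 5.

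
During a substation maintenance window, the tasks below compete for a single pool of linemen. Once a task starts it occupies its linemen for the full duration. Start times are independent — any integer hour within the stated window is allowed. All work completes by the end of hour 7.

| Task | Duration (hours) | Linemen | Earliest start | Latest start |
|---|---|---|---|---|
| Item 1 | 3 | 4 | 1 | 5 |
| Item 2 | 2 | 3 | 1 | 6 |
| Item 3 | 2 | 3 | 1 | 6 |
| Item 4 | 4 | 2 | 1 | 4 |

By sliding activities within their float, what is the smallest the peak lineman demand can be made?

5

Early-start (Item 1@1, Item 2@1, Item 3@1, Item 4@1) gives peak 12: h1:12  h2:12  h3:6  h4:2  h5:0  h6:0  h7:0.
Shift Item 2→4, Item 3→6, Item 4→4.
Schedule Item 1@1, Item 2@4, Item 3@6, Item 4@4: h1:4  h2:4  h3:4  h4:5  h5:5  h6:5  h7:5 — peak 5.
Total lineman-hours = 32 over 7 hours ⇒ peak ≥ ⌈32/7⌉ = 5, so 5 is optimal.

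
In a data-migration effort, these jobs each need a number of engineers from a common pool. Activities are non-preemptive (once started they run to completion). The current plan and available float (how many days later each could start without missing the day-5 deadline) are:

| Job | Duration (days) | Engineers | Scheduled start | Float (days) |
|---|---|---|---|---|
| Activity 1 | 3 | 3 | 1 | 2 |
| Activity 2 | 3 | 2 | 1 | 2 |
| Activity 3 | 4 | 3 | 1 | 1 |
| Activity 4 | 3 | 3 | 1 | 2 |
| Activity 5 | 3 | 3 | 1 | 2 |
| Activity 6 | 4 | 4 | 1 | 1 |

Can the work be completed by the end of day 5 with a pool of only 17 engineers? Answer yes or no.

no

The minimum achievable peak is 18; 17 < 18, so no feasible schedule stays within the cap.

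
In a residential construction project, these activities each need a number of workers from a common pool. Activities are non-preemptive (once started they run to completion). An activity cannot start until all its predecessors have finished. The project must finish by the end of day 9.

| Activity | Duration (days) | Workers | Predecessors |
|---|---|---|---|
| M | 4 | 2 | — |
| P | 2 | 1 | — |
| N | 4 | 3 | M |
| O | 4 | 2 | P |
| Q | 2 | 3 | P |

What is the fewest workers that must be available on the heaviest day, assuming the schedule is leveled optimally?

5

Early-start (M@1, P@1, N@5, O@3, Q@3) gives peak 7: d1:3  d2:3  d3:7  d4:7  d5:5  d6:5  d7:3  d8:3  d9:0.
Shift O→5.
Schedule M@1, P@1, N@5, O@5, Q@3: d1:3  d2:3  d3:5  d4:5  d5:5  d6:5  d7:5  d8:5  d9:0 — peak 5.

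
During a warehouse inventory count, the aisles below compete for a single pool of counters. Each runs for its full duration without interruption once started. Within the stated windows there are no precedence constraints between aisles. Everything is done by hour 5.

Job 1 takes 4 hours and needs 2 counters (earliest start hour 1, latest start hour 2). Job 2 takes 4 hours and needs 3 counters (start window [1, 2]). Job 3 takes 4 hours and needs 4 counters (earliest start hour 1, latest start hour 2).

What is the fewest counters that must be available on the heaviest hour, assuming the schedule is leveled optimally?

Schedule Job 1@1, Job 2@1, Job 3@1: h1:9  h2:9  h3:9  h4:9  h5:0 — peak 9.
No arrangement of the 8 feasible schedules does better.

9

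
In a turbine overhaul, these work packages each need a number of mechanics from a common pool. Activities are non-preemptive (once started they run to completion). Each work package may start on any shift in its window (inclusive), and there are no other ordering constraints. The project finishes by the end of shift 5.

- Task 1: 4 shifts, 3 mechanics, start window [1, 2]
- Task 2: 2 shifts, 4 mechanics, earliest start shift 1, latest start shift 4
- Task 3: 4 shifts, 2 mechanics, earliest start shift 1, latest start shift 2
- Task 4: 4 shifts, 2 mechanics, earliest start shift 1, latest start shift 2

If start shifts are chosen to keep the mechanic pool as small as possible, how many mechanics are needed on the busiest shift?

11

Schedule Task 1@1, Task 2@1, Task 3@1, Task 4@1: s1:11  s2:11  s3:7  s4:7  s5:0 — peak 11.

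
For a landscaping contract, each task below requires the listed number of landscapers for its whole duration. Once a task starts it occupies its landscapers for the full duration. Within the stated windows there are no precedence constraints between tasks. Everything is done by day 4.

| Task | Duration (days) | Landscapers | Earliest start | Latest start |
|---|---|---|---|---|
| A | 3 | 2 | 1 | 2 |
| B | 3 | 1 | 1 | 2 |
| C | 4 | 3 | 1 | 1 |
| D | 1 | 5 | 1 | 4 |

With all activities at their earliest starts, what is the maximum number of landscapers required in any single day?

Early-start schedule: A@1, B@1, C@1, D@1.
Load per day: day 1: 11, day 2: 6, day 3: 6, day 4: 3.
Peak is 11.

11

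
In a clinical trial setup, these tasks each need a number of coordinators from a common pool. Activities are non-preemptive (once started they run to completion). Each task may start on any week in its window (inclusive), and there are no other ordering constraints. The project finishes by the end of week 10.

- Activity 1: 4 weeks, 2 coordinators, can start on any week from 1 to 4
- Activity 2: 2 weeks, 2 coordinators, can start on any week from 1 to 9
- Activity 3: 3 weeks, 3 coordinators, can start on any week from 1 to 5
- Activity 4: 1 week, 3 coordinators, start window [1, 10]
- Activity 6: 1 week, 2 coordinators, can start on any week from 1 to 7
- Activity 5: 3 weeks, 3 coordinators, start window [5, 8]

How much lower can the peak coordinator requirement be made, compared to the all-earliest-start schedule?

Early-start peak: w1:12  w2:7  w3:5  w4:2  w5:3  w6:3  w7:3  w8:0  w9:0  w10:0 ⇒ 12.
Leveled (Activity 1@1, Activity 2@1, Activity 3@3, Activity 4@6, Activity 6@5, Activity 5@7): w1:4  w2:4  w3:5  w4:5  w5:5  w6:3  w7:3  w8:3  w9:3  w10:0 ⇒ 5.
Reduction 12 − 5 = 7.

7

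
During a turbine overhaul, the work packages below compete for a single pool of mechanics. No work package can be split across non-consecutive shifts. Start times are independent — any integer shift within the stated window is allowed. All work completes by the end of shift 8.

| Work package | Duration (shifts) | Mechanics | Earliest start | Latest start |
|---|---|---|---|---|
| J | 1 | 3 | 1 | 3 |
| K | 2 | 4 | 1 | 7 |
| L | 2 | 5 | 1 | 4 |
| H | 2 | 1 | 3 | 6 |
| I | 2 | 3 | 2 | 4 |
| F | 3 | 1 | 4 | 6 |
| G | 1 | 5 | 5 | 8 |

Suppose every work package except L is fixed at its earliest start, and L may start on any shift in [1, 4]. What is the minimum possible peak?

9

L@1: s1:12  s2:12  s3:4  s4:2  s5:6  s6:1  s7:0  s8:0 → peak 12
L@2: s1:7  s2:12  s3:9  s4:2  s5:6  s6:1  s7:0  s8:0 → peak 12
L@3: s1:7  s2:7  s3:9  s4:7  s5:6  s6:1  s7:0  s8:0 → peak 9
L@4: s1:7  s2:7  s3:4  s4:7  s5:11  s6:1  s7:0  s8:0 → peak 11
Best is L@3, peak 9.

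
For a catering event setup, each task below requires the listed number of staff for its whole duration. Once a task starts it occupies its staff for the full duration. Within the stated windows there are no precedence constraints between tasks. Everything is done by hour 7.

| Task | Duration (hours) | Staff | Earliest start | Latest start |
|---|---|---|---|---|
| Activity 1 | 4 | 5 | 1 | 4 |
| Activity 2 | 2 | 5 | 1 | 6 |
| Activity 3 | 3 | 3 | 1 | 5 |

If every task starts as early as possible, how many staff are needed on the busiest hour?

Early-start schedule: Activity 1@1, Activity 2@1, Activity 3@1.
Load per hour: hour 1: 13, hour 2: 13, hour 3: 8, hour 4: 5, hour 5: 0, hour 6: 0, hour 7: 0.
Peak is 13.

13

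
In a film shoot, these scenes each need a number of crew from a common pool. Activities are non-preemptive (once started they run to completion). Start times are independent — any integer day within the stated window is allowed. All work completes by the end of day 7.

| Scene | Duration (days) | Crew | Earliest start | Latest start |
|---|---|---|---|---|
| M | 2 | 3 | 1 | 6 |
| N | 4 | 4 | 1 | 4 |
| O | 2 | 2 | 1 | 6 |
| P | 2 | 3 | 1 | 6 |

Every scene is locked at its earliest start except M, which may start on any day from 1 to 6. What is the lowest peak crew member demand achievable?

M@1: d1:12  d2:12  d3:4  d4:4  d5:0  d6:0  d7:0 → peak 12
M@2: d1:9  d2:12  d3:7  d4:4  d5:0  d6:0  d7:0 → peak 12
M@3: d1:9  d2:9  d3:7  d4:7  d5:0  d6:0  d7:0 → peak 9
M@4: d1:9  d2:9  d3:4  d4:7  d5:3  d6:0  d7:0 → peak 9
M@5: d1:9  d2:9  d3:4  d4:4  d5:3  d6:3  d7:0 → peak 9
M@6: d1:9  d2:9  d3:4  d4:4  d5:0  d6:3  d7:3 → peak 9
Best is M@3, peak 9.

9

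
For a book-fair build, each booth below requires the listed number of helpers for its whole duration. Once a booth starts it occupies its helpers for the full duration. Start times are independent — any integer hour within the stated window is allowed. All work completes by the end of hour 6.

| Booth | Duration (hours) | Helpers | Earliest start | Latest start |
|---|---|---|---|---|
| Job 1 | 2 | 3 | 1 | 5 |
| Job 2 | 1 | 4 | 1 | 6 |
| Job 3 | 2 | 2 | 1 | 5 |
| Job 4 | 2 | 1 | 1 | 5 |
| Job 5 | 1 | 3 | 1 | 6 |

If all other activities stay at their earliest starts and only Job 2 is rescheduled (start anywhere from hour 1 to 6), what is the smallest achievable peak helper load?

9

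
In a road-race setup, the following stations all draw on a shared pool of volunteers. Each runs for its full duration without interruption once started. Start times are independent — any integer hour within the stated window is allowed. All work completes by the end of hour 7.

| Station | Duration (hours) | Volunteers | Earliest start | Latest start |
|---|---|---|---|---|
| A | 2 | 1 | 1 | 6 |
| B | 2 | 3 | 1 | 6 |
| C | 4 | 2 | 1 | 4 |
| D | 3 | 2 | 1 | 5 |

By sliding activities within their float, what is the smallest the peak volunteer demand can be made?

4

Early-start (A@1, B@1, C@1, D@1) gives peak 8: h1:8  h2:8  h3:4  h4:2  h5:0  h6:0  h7:0.
Shift C→3, D→3.
Schedule A@1, B@1, C@3, D@3: h1:4  h2:4  h3:4  h4:4  h5:4  h6:2  h7:0 — peak 4.
Total volunteer-hours = 22 over 7 hours ⇒ peak ≥ ⌈22/7⌉ = 4, so 4 is optimal.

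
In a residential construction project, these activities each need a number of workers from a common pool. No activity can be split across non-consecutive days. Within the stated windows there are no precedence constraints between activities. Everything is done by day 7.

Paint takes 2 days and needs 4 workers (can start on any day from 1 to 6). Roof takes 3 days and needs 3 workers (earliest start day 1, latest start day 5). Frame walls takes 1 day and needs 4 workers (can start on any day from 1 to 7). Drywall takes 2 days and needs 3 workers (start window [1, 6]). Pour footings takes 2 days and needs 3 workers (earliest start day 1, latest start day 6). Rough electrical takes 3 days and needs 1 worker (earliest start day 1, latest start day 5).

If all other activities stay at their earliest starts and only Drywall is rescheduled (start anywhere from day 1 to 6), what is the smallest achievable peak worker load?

Drywall@1: d1:18  d2:14  d3:4  d4:0  d5:0  d6:0  d7:0 → peak 18
Drywall@2: d1:15  d2:14  d3:7  d4:0  d5:0  d6:0  d7:0 → peak 15
Drywall@3: d1:15  d2:11  d3:7  d4:3  d5:0  d6:0  d7:0 → peak 15
Drywall@4: d1:15  d2:11  d3:4  d4:3  d5:3  d6:0  d7:0 → peak 15
Drywall@5: d1:15  d2:11  d3:4  d4:0  d5:3  d6:3  d7:0 → peak 15
Drywall@6: d1:15  d2:11  d3:4  d4:0  d5:0  d6:3  d7:3 → peak 15
Best is Drywall@2, peak 15.

15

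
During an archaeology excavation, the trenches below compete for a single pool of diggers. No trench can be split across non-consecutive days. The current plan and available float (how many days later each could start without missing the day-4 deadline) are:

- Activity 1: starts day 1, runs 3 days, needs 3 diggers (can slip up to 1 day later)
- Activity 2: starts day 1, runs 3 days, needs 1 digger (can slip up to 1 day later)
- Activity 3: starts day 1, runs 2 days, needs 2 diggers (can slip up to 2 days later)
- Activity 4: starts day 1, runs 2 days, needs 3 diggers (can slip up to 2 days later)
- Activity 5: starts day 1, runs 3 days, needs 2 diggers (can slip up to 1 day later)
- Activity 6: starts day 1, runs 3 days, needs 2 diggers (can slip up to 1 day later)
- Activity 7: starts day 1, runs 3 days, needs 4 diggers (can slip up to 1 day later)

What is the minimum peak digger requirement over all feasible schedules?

Early-start (Activity 1@1, Activity 2@1, Activity 3@1, Activity 4@1, Activity 5@1, Activity 6@1, Activity 7@1) gives peak 17: d1:17  d2:17  d3:12  d4:0.
Shift Activity 4→3.
Schedule Activity 1@1, Activity 2@1, Activity 3@1, Activity 4@3, Activity 5@1, Activity 6@1, Activity 7@1: d1:14  d2:14  d3:15  d4:3 — peak 15.

15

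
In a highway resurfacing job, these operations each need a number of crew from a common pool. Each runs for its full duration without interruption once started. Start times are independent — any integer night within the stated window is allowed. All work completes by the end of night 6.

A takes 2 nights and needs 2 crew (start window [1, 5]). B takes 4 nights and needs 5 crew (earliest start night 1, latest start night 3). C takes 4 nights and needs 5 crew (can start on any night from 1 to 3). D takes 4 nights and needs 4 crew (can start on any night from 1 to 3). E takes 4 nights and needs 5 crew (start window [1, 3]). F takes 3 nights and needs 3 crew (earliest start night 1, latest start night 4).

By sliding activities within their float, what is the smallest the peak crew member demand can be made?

22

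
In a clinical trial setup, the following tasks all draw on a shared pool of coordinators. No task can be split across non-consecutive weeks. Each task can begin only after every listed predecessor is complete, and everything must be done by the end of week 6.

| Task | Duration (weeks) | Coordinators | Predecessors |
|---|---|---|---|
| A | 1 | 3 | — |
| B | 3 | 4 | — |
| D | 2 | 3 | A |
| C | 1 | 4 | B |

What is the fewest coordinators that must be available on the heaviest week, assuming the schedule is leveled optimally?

Schedule A@1, B@1, D@2, C@4: w1:7  w2:7  w3:7  w4:4  w5:0  w6:0 — peak 7.

7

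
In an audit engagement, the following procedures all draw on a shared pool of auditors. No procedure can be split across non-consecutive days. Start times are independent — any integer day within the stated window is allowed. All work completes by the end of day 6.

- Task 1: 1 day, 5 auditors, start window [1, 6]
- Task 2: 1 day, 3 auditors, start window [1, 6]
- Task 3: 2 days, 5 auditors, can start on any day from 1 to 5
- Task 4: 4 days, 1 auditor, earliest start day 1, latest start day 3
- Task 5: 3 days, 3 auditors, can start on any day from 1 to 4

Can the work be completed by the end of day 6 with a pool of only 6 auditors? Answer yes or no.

yes

Schedule Task 1@1, Task 2@2, Task 3@5, Task 4@3, Task 5@2: d1:5  d2:6  d3:4  d4:4  d5:6  d6:6 — peak 6 ≤ 6.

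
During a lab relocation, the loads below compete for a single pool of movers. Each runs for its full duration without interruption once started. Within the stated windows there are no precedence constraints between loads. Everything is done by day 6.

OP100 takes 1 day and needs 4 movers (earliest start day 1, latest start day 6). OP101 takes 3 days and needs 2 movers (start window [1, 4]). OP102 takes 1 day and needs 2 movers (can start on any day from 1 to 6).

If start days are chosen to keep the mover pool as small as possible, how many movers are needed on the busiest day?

4

Early-start (OP100@1, OP101@1, OP102@1) gives peak 8: d1:8  d2:2  d3:2  d4:0  d5:0  d6:0.
Shift OP101→2, OP102→2.
Schedule OP100@1, OP101@2, OP102@2: d1:4  d2:4  d3:2  d4:2  d5:0  d6:0 — peak 4.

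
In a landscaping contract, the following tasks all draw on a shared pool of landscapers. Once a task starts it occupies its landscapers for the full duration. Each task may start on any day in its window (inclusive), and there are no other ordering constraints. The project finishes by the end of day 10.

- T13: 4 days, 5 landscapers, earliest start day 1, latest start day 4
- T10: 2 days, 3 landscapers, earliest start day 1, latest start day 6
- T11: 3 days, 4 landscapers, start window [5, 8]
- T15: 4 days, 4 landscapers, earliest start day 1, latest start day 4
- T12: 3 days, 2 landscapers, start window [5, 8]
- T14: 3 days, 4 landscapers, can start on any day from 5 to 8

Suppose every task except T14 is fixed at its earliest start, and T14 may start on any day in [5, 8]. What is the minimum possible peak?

12

T14@5: d1:12  d2:12  d3:9  d4:9  d5:10  d6:10  d7:10  d8:0  d9:0  d10:0 → peak 12
T14@6: d1:12  d2:12  d3:9  d4:9  d5:6  d6:10  d7:10  d8:4  d9:0  d10:0 → peak 12
T14@7: d1:12  d2:12  d3:9  d4:9  d5:6  d6:6  d7:10  d8:4  d9:4  d10:0 → peak 12
T14@8: d1:12  d2:12  d3:9  d4:9  d5:6  d6:6  d7:6  d8:4  d9:4  d10:4 → peak 12
Best is T14@5, peak 12.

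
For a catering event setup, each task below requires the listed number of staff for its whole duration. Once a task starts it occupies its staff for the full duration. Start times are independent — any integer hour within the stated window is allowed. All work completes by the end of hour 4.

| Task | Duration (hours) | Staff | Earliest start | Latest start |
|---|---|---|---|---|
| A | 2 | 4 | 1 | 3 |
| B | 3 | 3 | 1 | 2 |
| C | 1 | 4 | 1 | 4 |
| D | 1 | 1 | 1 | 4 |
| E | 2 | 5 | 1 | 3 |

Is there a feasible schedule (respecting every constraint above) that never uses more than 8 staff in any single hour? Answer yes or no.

yes

Schedule A@1, B@2, C@1, D@2, E@3: h1:8  h2:8  h3:8  h4:8 — peak 8 ≤ 8.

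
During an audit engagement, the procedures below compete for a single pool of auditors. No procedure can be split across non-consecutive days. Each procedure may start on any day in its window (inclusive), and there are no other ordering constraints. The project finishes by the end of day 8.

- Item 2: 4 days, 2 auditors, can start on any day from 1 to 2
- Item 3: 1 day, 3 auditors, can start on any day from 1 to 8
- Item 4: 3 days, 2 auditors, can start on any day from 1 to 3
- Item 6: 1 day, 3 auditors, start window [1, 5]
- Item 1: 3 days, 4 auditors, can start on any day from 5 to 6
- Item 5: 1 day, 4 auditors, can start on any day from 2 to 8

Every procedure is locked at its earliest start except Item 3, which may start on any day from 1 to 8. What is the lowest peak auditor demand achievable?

8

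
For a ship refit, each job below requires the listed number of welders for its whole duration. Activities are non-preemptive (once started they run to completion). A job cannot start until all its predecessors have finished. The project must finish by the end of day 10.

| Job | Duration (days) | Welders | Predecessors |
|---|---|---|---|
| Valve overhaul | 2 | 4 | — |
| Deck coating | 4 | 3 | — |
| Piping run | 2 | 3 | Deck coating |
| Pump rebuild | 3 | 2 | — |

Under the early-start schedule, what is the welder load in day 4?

3

At early start, day 4 has: Deck coating.
Demand: 3 = 3.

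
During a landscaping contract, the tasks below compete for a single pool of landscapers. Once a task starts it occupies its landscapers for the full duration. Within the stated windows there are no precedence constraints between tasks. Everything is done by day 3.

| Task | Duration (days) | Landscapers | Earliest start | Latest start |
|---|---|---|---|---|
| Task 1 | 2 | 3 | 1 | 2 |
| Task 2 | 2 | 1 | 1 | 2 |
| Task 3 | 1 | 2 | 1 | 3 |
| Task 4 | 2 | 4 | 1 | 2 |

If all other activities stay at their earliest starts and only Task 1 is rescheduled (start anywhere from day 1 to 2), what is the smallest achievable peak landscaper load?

8

Task 1@1: d1:10  d2:8  d3:0 → peak 10
Task 1@2: d1:7  d2:8  d3:3 → peak 8
Best is Task 1@2, peak 8.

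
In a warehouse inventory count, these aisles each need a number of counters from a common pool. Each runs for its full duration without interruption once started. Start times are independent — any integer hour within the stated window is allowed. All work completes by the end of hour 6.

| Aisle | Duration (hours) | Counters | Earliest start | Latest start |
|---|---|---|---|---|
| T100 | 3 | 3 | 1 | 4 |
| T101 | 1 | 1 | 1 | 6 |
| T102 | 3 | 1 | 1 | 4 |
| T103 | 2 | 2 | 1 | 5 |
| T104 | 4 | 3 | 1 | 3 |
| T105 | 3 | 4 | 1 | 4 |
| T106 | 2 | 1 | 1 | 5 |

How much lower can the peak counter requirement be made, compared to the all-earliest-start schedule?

Early-start peak: h1:15  h2:14  h3:11  h4:3  h5:0  h6:0 ⇒ 15.
Leveled (T100@1, T101@1, T102@1, T103@1, T104@3, T105@4, T106@1): h1:8  h2:7  h3:7  h4:7  h5:7  h6:7 ⇒ 8.
Reduction 15 − 8 = 7.

7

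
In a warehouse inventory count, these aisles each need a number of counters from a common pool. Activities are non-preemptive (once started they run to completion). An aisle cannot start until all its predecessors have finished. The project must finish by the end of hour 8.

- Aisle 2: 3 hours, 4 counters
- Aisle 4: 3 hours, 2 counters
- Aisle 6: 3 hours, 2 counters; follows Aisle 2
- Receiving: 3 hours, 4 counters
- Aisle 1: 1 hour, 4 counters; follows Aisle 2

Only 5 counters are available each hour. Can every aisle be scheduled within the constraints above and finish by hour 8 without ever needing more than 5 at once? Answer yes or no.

no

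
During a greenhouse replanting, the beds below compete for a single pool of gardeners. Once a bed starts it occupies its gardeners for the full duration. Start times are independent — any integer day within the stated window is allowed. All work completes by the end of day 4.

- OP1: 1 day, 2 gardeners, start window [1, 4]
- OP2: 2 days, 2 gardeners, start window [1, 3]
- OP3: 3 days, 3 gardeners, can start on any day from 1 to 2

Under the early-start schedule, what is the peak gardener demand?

7

Early-start schedule: OP1@1, OP2@1, OP3@1.
Load per day: day 1: 7, day 2: 5, day 3: 3, day 4: 0.
Peak is 7.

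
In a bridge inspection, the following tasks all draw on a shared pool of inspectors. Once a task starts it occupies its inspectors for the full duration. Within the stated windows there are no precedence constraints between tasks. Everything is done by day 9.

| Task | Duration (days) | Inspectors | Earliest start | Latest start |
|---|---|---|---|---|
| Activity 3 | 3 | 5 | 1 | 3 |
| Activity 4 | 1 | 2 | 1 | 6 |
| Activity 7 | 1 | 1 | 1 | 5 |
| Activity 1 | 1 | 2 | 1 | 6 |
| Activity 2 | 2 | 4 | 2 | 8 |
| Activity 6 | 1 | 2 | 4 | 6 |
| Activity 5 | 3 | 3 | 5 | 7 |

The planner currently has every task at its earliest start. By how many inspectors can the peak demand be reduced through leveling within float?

5

Early-start peak: d1:10  d2:9  d3:9  d4:2  d5:3  d6:3  d7:3  d8:0  d9:0 ⇒ 10.
Leveled (Activity 3@1, Activity 4@4, Activity 7@4, Activity 1@4, Activity 2@8, Activity 6@5, Activity 5@5): d1:5  d2:5  d3:5  d4:5  d5:5  d6:3  d7:3  d8:4  d9:4 ⇒ 5.
Reduction 10 − 5 = 5.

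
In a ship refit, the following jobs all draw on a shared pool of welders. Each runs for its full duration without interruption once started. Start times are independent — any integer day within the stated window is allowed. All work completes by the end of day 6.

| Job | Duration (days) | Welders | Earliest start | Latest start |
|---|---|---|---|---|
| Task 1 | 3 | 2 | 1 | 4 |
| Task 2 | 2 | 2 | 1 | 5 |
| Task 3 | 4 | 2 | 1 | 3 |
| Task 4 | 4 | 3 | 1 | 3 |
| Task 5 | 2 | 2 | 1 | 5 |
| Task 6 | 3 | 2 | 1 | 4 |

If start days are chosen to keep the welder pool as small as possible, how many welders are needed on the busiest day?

Early-start (Task 1@1, Task 2@1, Task 3@1, Task 4@1, Task 5@1, Task 6@1) gives peak 13: d1:13  d2:13  d3:9  d4:5  d5:0  d6:0.
Shift Task 4→3, Task 5→5, Task 6→4.
Schedule Task 1@1, Task 2@1, Task 3@1, Task 4@3, Task 5@5, Task 6@4: d1:6  d2:6  d3:7  d4:7  d5:7  d6:7 — peak 7.
Total welder-days = 40 over 6 days ⇒ peak ≥ ⌈40/6⌉ = 7, so 7 is optimal.

7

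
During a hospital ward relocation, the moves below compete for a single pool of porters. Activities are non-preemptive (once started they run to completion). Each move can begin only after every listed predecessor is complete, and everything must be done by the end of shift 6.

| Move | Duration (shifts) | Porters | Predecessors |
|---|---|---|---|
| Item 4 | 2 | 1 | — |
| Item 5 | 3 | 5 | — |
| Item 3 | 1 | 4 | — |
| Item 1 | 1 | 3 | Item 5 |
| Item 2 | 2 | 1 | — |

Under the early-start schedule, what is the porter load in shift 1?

At early start, shift 1 has: Item 4, Item 5, Item 3, Item 2.
Demand: 1 + 5 + 4 + 1 = 11.

11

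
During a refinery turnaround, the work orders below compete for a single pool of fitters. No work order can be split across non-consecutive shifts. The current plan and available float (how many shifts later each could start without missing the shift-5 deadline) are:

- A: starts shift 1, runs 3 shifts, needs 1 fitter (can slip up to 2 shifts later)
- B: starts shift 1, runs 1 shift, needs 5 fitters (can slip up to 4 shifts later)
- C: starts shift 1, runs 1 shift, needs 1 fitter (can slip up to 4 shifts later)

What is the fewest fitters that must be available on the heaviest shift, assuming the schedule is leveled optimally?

5

Early-start (A@1, B@1, C@1) gives peak 7: s1:7  s2:1  s3:1  s4:0  s5:0.
Shift B→4.
Schedule A@1, B@4, C@1: s1:2  s2:1  s3:1  s4:5  s5:0 — peak 5.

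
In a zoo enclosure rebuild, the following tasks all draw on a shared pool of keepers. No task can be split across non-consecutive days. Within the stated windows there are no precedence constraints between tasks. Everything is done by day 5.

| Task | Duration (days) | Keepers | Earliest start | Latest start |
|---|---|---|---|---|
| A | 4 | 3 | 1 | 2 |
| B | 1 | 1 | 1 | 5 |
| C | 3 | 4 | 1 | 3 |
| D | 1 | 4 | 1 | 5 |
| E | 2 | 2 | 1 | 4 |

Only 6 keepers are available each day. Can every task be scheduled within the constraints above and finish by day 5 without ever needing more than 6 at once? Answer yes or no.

Total keeper-days = 33; over 5 days the average is 33/5 > 6, so some day must exceed 6.

no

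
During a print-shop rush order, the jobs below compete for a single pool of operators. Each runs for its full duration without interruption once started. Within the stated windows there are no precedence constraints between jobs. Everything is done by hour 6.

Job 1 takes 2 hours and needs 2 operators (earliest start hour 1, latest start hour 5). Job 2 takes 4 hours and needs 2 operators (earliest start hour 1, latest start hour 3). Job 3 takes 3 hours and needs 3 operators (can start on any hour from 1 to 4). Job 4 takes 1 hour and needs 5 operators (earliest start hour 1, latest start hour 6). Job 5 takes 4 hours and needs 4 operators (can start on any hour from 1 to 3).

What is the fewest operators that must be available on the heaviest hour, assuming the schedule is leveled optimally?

9

Early-start (Job 1@1, Job 2@1, Job 3@1, Job 4@1, Job 5@1) gives peak 16: h1:16  h2:11  h3:9  h4:6  h5:0  h6:0.
Shift Job 4→5, Job 5→3.
Schedule Job 1@1, Job 2@1, Job 3@1, Job 4@5, Job 5@3: h1:7  h2:7  h3:9  h4:6  h5:9  h6:4 — peak 9.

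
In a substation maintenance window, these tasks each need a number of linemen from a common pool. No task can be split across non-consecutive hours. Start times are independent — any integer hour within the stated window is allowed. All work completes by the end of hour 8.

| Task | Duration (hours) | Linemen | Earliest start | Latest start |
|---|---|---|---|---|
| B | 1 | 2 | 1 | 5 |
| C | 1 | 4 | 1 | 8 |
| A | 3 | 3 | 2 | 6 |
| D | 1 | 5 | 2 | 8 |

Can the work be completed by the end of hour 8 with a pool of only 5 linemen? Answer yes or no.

Schedule B@1, C@2, A@3, D@6: h1:2  h2:4  h3:3  h4:3  h5:3  h6:5  h7:0  h8:0 — peak 5 ≤ 5.

yes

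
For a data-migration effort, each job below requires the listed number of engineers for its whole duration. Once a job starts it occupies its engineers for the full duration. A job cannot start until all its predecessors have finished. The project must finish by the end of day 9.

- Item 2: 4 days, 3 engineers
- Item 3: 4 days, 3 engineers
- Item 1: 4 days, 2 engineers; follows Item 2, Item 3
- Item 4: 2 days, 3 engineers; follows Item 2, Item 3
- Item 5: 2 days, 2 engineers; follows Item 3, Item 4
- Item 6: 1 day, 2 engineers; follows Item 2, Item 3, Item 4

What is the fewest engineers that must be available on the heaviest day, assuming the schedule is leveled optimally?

6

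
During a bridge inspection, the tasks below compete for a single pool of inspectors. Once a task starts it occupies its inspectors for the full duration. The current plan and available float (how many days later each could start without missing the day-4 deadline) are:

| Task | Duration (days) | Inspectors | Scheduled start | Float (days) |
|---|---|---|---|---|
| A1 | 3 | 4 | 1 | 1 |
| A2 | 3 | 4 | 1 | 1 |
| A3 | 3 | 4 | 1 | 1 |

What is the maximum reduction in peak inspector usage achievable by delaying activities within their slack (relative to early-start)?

Early-start peak: d1:12  d2:12  d3:12  d4:0 ⇒ 12.
Leveled (A1@1, A2@1, A3@1): d1:12  d2:12  d3:12  d4:0 ⇒ 12.
Reduction 12 − 12 = 0.

0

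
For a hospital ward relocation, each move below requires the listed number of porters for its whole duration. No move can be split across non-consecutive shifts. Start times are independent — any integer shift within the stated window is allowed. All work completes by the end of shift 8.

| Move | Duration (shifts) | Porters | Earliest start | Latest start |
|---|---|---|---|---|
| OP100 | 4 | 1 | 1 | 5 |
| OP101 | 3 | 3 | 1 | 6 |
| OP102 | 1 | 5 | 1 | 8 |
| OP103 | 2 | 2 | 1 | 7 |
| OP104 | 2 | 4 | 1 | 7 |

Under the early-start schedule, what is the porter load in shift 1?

15

At early start, shift 1 has: OP100, OP101, OP102, OP103, OP104.
Demand: 1 + 3 + 5 + 2 + 4 = 15.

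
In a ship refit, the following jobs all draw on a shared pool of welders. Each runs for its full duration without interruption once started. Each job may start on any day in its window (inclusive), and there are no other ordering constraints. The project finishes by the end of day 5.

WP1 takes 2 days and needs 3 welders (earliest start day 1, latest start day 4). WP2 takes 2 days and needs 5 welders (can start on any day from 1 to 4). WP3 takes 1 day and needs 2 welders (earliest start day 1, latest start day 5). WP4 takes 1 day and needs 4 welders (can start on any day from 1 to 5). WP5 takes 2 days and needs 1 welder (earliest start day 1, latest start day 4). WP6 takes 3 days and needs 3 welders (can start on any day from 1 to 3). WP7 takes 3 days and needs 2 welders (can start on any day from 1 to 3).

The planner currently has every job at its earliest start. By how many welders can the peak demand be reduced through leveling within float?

Early-start peak: d1:20  d2:14  d3:5  d4:0  d5:0 ⇒ 20.
Leveled (WP1@2, WP2@4, WP3@2, WP4@1, WP5@1, WP6@3, WP7@1): d1:7  d2:8  d3:8  d4:8  d5:8 ⇒ 8.
Reduction 20 − 8 = 12.

12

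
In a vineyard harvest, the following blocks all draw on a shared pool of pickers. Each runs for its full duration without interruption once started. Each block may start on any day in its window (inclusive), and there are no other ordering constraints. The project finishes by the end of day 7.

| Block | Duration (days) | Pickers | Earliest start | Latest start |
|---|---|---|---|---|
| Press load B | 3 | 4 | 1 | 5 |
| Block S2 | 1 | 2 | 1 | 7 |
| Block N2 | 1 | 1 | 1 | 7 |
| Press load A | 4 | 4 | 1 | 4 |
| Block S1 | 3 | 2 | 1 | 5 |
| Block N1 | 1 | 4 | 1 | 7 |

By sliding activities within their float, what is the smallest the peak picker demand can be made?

8

Early-start (Press load B@1, Block S2@1, Block N2@1, Press load A@1, Block S1@1, Block N1@1) gives peak 17: d1:17  d2:10  d3:10  d4:4  d5:0  d6:0  d7:0.
Shift Press load A→2, Block S1→4, Block N1→6.
Schedule Press load B@1, Block S2@1, Block N2@1, Press load A@2, Block S1@4, Block N1@6: d1:7  d2:8  d3:8  d4:6  d5:6  d6:6  d7:0 — peak 8.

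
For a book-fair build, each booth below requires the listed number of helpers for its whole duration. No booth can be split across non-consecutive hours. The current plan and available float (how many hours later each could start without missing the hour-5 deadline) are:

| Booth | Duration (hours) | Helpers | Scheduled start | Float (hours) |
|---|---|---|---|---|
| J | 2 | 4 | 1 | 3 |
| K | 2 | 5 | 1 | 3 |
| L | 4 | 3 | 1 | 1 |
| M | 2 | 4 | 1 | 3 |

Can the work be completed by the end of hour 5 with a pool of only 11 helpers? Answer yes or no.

Schedule J@1, K@3, L@1, M@1: h1:11  h2:11  h3:8  h4:8  h5:0 — peak 11 ≤ 11.

yes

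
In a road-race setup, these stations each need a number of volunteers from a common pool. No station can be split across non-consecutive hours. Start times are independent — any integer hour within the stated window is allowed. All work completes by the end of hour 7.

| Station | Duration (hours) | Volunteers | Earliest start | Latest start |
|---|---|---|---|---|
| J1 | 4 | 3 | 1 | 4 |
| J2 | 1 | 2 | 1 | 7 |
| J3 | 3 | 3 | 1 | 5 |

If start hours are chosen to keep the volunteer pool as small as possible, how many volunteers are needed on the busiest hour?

5

Early-start (J1@1, J2@1, J3@1) gives peak 8: h1:8  h2:6  h3:6  h4:3  h5:0  h6:0  h7:0.
Shift J3→5.
Schedule J1@1, J2@1, J3@5: h1:5  h2:3  h3:3  h4:3  h5:3  h6:3  h7:3 — peak 5.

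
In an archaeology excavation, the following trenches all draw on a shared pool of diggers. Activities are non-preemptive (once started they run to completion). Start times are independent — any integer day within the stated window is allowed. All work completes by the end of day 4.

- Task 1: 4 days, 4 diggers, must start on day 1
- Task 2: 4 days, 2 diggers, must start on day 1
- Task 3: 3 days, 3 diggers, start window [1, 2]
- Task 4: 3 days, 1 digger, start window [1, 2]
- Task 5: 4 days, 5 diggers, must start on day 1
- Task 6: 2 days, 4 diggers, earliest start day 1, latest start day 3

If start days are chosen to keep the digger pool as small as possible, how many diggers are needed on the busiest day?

Schedule Task 1@1, Task 2@1, Task 3@1, Task 4@1, Task 5@1, Task 6@1: d1:19  d2:19  d3:15  d4:11 — peak 19.
No arrangement of the 12 feasible schedules does better.

19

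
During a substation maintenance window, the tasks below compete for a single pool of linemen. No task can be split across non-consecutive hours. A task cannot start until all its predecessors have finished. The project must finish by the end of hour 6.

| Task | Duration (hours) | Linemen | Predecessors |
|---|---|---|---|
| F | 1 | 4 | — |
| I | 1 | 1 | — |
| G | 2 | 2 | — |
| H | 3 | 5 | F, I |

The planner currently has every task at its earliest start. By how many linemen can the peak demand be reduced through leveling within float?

Early-start peak: h1:7  h2:7  h3:5  h4:5  h5:0  h6:0 ⇒ 7.
Leveled (F@1, I@1, G@2, H@4): h1:5  h2:2  h3:2  h4:5  h5:5  h6:5 ⇒ 5.
Reduction 7 − 5 = 2.

2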